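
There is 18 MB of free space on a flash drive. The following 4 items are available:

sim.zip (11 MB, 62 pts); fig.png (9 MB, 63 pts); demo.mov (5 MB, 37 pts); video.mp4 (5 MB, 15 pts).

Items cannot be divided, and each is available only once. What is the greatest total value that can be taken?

This is a 0/1 knapsack; check combinations near the capacity.
- fig.png+demo.mov: size 9+5=14, value 63+37=100
- sim.zip+demo.mov: size 11+5=16, value 62+37=99
- fig.png+video.mp4: size 9+5=14, value 63+15=78
- sim.zip+video.mp4: size 11+5=16, value 62+15=77
Best: 100 pts.

100 pts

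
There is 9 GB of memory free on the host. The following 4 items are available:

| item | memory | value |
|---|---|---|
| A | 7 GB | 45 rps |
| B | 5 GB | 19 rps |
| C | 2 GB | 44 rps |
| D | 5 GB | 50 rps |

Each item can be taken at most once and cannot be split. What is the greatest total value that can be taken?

94 rps

This is a 0/1 knapsack; check combinations near the capacity.
- C+D: memory 2+5=7, value 44+50=94
- A+C: memory 7+2=9, value 45+44=89
- B+C: memory 5+2=7, value 19+44=63
- D: memory 5, value 50
Best: 94 rps.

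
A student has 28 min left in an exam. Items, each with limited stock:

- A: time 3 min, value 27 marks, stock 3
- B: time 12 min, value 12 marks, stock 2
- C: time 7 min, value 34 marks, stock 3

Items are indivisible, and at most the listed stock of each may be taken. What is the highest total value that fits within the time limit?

Best selections within time 28 and stock limits:
- 2×A + 3×C: time 27, value 156
- 3×A + 2×C: time 23, value 149
- 1×A + 3×C: time 24, value 129
- 3×A + 1×B + 1×C: time 28, value 127
Best: 156 marks.

156 marks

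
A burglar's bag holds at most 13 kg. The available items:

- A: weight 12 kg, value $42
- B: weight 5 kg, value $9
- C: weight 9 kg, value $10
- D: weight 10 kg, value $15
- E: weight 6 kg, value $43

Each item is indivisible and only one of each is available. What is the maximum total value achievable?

Check high-value combinations within 13 kg:
- B+E: weight 5+6=11, value 9+43=52
- E: weight 6, value 43
- A: weight 12, value 42
- D: weight 10, value 15
Best: $52.

$52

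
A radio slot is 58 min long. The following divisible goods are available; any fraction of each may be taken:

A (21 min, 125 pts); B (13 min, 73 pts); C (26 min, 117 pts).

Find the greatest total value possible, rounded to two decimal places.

306.00

Take in order of value per unit:
- A (125/21 per unit): all 21 → value 125, running total 125.00
- B (73/13 per unit): all 13 → value 73, running total 198.00
- C (117/26 per unit): 24 of 26 → value 24×117/26 = 108.0000, running total 306.00
Total 306.00.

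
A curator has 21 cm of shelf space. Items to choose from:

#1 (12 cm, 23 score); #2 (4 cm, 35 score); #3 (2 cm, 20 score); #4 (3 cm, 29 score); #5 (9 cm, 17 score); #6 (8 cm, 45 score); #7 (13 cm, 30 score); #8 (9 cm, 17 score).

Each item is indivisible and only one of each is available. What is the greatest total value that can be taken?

129 score

Check high-value combinations within 21 cm:
- #2+#3+#4+#6: length 4+2+3+8=17, value 35+20+29+45=129
- #2+#4+#6: length 4+3+8=15, value 35+29+45=109
- #1+#2+#3+#4: length 12+4+2+3=21, value 23+35+20+29=107
- #2+#3+#4+#5: length 4+2+3+9=18, value 35+20+29+17=101
Best: 129 score.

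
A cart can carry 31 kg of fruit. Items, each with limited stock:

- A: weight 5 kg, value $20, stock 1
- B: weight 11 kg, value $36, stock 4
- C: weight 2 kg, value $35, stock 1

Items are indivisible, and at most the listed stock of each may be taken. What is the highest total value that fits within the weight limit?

$127

Best selections within weight 31 and stock limits:
- 1×A + 2×B + 1×C: weight 29, value 127
- 2×B + 1×C: weight 24, value 107
- 1×A + 2×B: weight 27, value 92
Best: $127.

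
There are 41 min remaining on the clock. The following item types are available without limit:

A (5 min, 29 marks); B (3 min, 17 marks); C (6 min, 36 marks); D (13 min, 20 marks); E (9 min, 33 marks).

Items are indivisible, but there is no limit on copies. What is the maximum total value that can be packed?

Best value-per-unit is C at 36/6; filling with it alone gives 6×36 = 216.
Optimal mix: 1×A + 6×C → time 41, value 245.

245 marks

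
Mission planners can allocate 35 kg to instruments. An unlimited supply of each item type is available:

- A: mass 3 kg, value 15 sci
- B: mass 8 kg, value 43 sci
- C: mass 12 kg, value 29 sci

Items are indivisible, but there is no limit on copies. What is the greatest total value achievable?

187 sci

Best value-per-unit is B at 43/8; filling with it alone gives 4×43 = 172.
Optimal mix: 1×A + 4×B → mass 35, value 187.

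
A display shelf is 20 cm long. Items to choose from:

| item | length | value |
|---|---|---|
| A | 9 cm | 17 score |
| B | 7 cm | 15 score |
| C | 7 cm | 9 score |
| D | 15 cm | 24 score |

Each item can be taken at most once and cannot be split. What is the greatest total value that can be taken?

Check high-value combinations within 20 cm:
- A+B: length 9+7=16, value 17+15=32
- A+C: length 9+7=16, value 17+9=26
- B+C: length 7+7=14, value 15+9=24
Best: 32 score.

32 score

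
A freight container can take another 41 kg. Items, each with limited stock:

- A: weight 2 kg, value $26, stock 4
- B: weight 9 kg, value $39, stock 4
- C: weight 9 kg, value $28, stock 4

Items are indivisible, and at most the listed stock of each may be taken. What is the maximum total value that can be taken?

$221

Top feasible selections:
- 4×A + 3×B: weight 35, value 221
- 4×A + 2×B + 1×C: weight 35, value 210
Best: $221.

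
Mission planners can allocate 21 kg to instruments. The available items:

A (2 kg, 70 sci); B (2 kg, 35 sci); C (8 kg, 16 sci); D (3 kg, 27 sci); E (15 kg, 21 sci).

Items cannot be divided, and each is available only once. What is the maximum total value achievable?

This is a 0/1 knapsack; check combinations near the capacity.
- A+B+C+D: mass 2+2+8+3=15, value 70+35+16+27=148
- A+B+D: mass 2+2+3=7, value 70+35+27=132
- A+B+E: mass 2+2+15=19, value 70+35+21=126
- A+B+C: mass 2+2+8=12, value 70+35+16=121
- A+D+E: mass 2+3+15=20, value 70+27+21=118
Best: 148 sci.

148 sci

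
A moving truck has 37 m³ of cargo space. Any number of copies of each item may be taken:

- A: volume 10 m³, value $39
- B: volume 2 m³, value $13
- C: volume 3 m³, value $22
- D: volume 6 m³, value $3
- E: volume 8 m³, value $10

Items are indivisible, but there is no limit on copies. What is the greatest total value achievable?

Best value-per-unit is C at 22/3; filling with it alone gives 12×22 = 264.
Optimal mix: 2×B + 11×C → volume 37, value 268.

$268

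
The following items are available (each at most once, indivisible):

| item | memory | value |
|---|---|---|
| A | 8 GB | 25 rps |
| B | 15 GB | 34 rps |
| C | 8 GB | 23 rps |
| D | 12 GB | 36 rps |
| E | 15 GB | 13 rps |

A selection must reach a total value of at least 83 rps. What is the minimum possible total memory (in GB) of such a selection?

28

Subsets with value ≥ 83, sorted by total memory:
- A+C+D: memory 28, value 84
- A+B+D: memory 35, value 95
Minimum memory: 28 GB.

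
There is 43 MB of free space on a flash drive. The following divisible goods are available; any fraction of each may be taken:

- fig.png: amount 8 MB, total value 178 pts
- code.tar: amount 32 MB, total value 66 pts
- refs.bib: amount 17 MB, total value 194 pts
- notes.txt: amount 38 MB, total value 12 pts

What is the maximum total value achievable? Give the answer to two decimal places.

409.13

Take in order of value per unit:
- fig.png (178/8 per unit): all 8 → value 178, running total 178.00
- refs.bib (194/17 per unit): all 17 → value 194, running total 372.00
- code.tar (66/32 per unit): 18 of 32 → value 18×66/32 = 37.1250, running total 409.13
Total 409.13.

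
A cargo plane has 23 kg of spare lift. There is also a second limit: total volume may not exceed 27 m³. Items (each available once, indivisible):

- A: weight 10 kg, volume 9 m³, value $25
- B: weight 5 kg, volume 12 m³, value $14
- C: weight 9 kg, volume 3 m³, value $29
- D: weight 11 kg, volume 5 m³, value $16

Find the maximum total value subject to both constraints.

Feasible sets respecting both limits:
- A+C: weight 19, volume 12, value 54
- C+D: weight 20, volume 8, value 45
- B+C: weight 14, volume 15, value 43
Best: $54.

$54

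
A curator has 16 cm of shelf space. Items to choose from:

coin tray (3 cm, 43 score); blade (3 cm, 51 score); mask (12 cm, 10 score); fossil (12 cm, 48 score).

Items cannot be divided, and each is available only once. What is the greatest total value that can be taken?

99 score

Check high-value combinations within 16 cm:
- blade+fossil: length 3+12=15, value 51+48=99
- coin tray+blade: length 3+3=6, value 43+51=94
- coin tray+fossil: length 3+12=15, value 43+48=91
Best: 99 score.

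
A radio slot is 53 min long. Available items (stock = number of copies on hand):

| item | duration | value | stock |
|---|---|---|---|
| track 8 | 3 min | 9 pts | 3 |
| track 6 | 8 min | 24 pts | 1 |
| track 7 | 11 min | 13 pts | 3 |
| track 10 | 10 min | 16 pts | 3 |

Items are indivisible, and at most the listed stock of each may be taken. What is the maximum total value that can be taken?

Best selections within duration 53 and stock limits:
- 3×track 8 + 1×track 6 + 3×track 10: duration 47, value 99
- 3×track 8 + 1×track 6 + 1×track 7 + 2×track 10: duration 48, value 96
Best: 99 pts.

99 pts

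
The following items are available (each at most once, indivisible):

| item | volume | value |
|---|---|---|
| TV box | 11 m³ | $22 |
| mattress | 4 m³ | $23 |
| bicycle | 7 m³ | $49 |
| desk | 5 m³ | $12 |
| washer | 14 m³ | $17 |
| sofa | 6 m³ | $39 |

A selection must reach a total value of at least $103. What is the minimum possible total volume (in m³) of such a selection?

Subsets with value ≥ 103, sorted by total volume:
- mattress+bicycle+sofa: volume 17, value 111
- mattress+bicycle+desk+sofa: volume 22, value 123
- TV box+bicycle+sofa: volume 24, value 110
- TV box+mattress+bicycle+desk: volume 27, value 106
Minimum volume: 17 m³.

17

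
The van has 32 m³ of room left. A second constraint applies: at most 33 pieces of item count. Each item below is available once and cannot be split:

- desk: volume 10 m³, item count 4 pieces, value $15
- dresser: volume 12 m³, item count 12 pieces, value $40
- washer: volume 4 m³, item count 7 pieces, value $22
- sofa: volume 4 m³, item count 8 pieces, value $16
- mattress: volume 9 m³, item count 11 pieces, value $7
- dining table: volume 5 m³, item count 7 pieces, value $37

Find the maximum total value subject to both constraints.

Feasible sets respecting both limits:
- desk+dresser+washer+dining table: volume 31, item count 30, value 114
- desk+dresser+sofa+dining table: volume 31, item count 31, value 108
- dresser+washer+dining table: volume 21, item count 26, value 99
Best: $114.

$114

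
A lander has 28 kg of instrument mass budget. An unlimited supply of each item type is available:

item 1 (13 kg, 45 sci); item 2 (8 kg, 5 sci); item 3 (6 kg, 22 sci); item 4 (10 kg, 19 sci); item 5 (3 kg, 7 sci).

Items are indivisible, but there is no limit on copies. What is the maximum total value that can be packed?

Best value-per-unit is item 3 at 22/6; filling with it alone gives 4×22 = 88.
Optimal mix: 1×item 1 + 2×item 3 + 1×item 5 → mass 28, value 96.

96 sci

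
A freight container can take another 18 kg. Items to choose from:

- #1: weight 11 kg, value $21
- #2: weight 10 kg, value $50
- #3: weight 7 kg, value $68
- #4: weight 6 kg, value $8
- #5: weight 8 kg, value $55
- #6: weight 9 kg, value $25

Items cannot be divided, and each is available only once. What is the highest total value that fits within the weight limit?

$123

This is a 0/1 knapsack; check combinations near the capacity.
- #3+#5: weight 7+8=15, value 68+55=123
- #2+#3: weight 10+7=17, value 50+68=118
- #2+#5: weight 10+8=18, value 50+55=105
- #3+#6: weight 7+9=16, value 68+25=93
- #1+#3: weight 11+7=18, value 21+68=89
Best: $123.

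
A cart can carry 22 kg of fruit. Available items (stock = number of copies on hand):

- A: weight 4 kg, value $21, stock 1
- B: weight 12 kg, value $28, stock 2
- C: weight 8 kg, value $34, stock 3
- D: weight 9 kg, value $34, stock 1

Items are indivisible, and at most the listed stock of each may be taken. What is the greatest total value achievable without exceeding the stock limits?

$89

Best selections within weight 22 and stock limits:
- 1×A + 2×C: weight 20, value 89
- 1×A + 1×C + 1×D: weight 21, value 89
- 2×C: weight 16, value 68
Best: $89.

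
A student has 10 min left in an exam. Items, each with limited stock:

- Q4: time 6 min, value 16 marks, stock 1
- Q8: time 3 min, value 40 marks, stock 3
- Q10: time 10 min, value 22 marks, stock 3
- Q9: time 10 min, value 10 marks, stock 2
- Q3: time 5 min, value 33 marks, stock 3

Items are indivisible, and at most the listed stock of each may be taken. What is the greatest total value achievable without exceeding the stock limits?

Best selections within time 10 and stock limits:
- 3×Q8: time 9, value 120
- 2×Q8: time 6, value 80
- 1×Q8 + 1×Q3: time 8, value 73
Best: 120 marks.

120 marks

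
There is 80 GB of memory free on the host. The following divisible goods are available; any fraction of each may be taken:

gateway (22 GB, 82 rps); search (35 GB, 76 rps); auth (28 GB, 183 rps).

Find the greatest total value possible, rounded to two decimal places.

330.14

Take in order of value per unit:
- auth (183/28 per unit): all 28 → value 183, running total 183.00
- gateway (82/22 per unit): all 22 → value 82, running total 265.00
- search (76/35 per unit): 30 of 35 → value 30×76/35 = 65.1429, running total 330.14
Total 330.14.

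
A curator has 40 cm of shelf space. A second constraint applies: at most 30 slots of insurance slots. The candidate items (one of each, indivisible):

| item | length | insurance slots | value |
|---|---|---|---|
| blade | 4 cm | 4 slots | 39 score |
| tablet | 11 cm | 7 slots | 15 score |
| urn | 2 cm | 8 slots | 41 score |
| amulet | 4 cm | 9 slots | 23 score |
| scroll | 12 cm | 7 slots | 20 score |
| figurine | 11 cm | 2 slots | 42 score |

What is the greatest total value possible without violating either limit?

Feasible sets respecting both limits:
- blade+urn+amulet+scroll+figurine: length 33, insurance slots 30, value 165
- blade+tablet+urn+amulet+figurine: length 32, insurance slots 30, value 160
- blade+tablet+urn+scroll+figurine: length 40, insurance slots 28, value 157
- blade+urn+amulet+figurine: length 21, insurance slots 23, value 145
Best: 165 score.

165 score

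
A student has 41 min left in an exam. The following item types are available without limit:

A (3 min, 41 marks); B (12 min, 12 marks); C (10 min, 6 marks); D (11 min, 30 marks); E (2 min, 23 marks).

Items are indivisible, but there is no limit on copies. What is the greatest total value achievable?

556 marks

Best value-per-unit is A at 41/3; filling with it alone gives 13×41 = 533.
Optimal mix: 13×A + 1×E → time 41, value 556.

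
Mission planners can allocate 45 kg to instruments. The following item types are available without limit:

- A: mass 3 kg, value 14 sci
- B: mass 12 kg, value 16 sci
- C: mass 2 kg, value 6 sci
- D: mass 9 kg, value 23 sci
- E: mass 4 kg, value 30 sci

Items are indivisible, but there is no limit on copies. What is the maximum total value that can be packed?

330 sci

Best value-per-unit is E at 30/4, and filling with it alone uses mass 11×4=44. No mix of the others beats 11×30 = 330.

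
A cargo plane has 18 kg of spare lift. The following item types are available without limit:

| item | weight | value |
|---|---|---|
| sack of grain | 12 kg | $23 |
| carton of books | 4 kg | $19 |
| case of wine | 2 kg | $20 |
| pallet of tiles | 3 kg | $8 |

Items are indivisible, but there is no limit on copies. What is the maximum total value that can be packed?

$180

Best value-per-unit is case of wine at 20/2, and filling with it alone uses weight 9×2=18. No mix of the others beats 9×20 = 180.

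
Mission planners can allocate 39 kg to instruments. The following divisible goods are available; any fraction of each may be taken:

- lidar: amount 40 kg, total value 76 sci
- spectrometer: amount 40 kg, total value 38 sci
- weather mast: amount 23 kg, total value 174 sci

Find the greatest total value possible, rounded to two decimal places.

204.40

Take in order of value per unit:
- weather mast (174/23 per unit): all 23 → value 174, running total 174.00
- lidar (76/40 per unit): 16 of 40 → value 16×76/40 = 30.4000, running total 204.40
Total 204.40.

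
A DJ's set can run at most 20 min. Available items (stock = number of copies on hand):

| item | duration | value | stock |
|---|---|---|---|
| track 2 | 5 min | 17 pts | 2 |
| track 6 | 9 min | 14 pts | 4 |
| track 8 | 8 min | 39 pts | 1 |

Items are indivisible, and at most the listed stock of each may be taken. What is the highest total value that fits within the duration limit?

73 pts

Top feasible selections:
- 2×track 2 + 1×track 8: duration 18, value 73
- 1×track 2 + 1×track 8: duration 13, value 56
- 1×track 6 + 1×track 8: duration 17, value 53
Best: 73 pts.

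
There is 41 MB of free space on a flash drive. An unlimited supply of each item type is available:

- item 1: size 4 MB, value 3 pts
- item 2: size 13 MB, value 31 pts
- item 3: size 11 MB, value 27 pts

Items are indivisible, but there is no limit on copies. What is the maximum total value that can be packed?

93 pts

Best value-per-unit is item 3 at 27/11; filling with it alone gives 3×27 = 81.
Optimal mix: 3×item 2 → size 39, value 93.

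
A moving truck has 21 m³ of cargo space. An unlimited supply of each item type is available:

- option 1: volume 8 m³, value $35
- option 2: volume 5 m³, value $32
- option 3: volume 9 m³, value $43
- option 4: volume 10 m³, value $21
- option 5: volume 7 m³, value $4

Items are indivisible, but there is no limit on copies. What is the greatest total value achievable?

$128

Best value-per-unit is option 2 at 32/5, and filling with it alone uses volume 4×5=20. No mix of the others beats 4×32 = 128.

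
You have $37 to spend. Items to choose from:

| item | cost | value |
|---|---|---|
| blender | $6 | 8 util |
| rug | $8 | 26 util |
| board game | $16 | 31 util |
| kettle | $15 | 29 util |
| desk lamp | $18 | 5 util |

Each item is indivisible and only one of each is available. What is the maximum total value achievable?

68 util

Check high-value combinations within $37:
- blender+board game+kettle: cost 6+16+15=37, value 8+31+29=68
- blender+rug+board game: cost 6+8+16=30, value 8+26+31=65
- blender+rug+kettle: cost 6+8+15=29, value 8+26+29=63
- board game+kettle: cost 16+15=31, value 31+29=60
Best: 68 util.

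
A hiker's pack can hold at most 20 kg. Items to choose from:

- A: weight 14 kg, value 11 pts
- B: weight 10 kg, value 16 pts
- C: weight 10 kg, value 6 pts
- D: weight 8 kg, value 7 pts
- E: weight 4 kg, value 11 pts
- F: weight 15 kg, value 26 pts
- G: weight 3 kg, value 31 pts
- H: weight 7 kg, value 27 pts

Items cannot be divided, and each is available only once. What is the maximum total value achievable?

Check high-value combinations within 20 kg:
- B+G+H: weight 10+3+7=20, value 16+31+27=74
- E+G+H: weight 4+3+7=14, value 11+31+27=69
- D+G+H: weight 8+3+7=18, value 7+31+27=65
- C+G+H: weight 10+3+7=20, value 6+31+27=64
- G+H: weight 3+7=10, value 31+27=58
Best: 74 pts.

74 pts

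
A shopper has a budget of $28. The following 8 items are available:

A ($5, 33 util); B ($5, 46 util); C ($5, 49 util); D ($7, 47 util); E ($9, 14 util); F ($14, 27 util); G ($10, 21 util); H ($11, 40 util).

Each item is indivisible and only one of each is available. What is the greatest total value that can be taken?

Check high-value combinations within $28:
- B+C+D+H: cost 5+5+7+11=28, value 46+49+47+40=182
- A+B+C+D: cost 5+5+5+7=22, value 33+46+49+47=175
- A+C+D+H: cost 5+5+7+11=28, value 33+49+47+40=169
- A+B+C+H: cost 5+5+5+11=26, value 33+46+49+40=168
Best: 182 util.

182 util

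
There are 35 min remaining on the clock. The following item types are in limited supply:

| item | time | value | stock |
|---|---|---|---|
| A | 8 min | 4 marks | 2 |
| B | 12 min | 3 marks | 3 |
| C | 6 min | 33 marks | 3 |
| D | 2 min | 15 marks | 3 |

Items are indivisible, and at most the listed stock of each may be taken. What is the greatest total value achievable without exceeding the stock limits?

Best selections within time 35 and stock limits:
- 1×A + 3×C + 3×D: time 32, value 148
- 3×C + 3×D: time 24, value 144
- 1×A + 3×C + 2×D: time 30, value 133
- 1×B + 3×C + 2×D: time 34, value 132
Best: 148 marks.

148 marks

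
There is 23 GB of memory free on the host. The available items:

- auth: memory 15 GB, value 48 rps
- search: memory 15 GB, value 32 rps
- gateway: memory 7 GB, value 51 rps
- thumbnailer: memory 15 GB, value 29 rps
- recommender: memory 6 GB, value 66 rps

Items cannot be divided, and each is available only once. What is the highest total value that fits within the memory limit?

Check high-value combinations within 23 GB:
- gateway+recommender: memory 7+6=13, value 51+66=117
- auth+recommender: memory 15+6=21, value 48+66=114
- auth+gateway: memory 15+7=22, value 48+51=99
Best: 117 rps.

117 rps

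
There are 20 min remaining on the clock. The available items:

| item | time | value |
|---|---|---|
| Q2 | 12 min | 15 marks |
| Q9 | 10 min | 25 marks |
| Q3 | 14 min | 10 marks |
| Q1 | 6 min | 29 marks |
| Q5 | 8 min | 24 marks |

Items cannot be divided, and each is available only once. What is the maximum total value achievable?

This is a 0/1 knapsack; check combinations near the capacity.
- Q9+Q1: time 10+6=16, value 25+29=54
- Q1+Q5: time 6+8=14, value 29+24=53
- Q9+Q5: time 10+8=18, value 25+24=49
- Q2+Q1: time 12+6=18, value 15+29=44
- Q3+Q1: time 14+6=20, value 10+29=39
Best: 54 marks.

54 marks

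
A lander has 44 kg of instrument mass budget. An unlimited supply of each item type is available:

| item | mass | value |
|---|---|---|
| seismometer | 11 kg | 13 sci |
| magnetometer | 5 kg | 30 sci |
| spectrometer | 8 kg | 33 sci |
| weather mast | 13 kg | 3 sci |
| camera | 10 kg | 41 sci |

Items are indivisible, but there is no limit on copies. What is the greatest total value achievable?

243 sci

Best value-per-unit is magnetometer at 30/5; filling with it alone gives 8×30 = 240.
Optimal mix: 7×magnetometer + 1×spectrometer → mass 43, value 243.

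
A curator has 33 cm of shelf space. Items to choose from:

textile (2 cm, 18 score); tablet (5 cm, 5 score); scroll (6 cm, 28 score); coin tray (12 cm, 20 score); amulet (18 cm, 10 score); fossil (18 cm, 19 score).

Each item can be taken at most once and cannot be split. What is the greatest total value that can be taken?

This is a 0/1 knapsack; check combinations near the capacity.
- textile+tablet+scroll+coin tray: length 2+5+6+12=25, value 18+5+28+20=71
- textile+tablet+scroll+fossil: length 2+5+6+18=31, value 18+5+28+19=70
- textile+scroll+coin tray: length 2+6+12=20, value 18+28+20=66
- textile+scroll+fossil: length 2+6+18=26, value 18+28+19=65
- textile+tablet+scroll+amulet: length 2+5+6+18=31, value 18+5+28+10=61
Best: 71 score.

71 score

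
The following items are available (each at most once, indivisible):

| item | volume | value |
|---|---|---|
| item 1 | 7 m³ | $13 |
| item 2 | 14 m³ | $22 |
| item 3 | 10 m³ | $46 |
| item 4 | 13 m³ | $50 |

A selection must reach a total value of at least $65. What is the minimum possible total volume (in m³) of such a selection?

Subsets with value ≥ 65, sorted by total volume:
- item 3+item 4: volume 23, value 96
- item 2+item 3: volume 24, value 68
- item 2+item 4: volume 27, value 72
Minimum volume: 23 m³.

23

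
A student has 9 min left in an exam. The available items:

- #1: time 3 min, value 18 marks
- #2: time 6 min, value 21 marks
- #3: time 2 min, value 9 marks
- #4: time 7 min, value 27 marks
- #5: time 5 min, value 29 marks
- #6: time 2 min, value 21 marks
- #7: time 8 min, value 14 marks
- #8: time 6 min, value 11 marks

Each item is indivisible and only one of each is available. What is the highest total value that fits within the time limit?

Check high-value combinations within 9 min:
- #3+#5+#6: time 2+5+2=9, value 9+29+21=59
- #5+#6: time 5+2=7, value 29+21=50
- #1+#3+#6: time 3+2+2=7, value 18+9+21=48
Best: 59 marks.

59 marks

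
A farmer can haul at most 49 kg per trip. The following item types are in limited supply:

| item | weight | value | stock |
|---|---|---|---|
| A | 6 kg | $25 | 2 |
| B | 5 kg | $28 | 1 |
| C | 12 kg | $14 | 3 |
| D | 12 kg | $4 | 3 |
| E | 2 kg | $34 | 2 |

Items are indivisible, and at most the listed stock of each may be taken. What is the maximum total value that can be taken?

Top feasible selections:
- 2×A + 1×B + 2×C + 2×E: weight 45, value 174
- 2×A + 1×B + 1×C + 1×D + 2×E: weight 45, value 164
- 2×A + 1×B + 1×C + 2×E: weight 33, value 160
- 2×A + 1×B + 2×D + 2×E: weight 45, value 154
Best: $174.

$174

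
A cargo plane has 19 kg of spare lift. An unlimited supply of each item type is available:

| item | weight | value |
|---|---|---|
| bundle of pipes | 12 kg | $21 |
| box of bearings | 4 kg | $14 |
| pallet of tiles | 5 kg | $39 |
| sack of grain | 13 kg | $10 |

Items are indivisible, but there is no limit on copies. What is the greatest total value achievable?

$131

Best value-per-unit is pallet of tiles at 39/5; filling with it alone gives 3×39 = 117.
Optimal mix: 1×box of bearings + 3×pallet of tiles → weight 19, value 131.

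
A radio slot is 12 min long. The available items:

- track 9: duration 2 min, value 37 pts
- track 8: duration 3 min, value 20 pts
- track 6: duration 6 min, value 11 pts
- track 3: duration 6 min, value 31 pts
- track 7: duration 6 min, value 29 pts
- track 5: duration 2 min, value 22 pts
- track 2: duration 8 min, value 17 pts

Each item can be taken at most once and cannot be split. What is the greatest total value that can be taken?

90 pts

Check high-value combinations within 12 min:
- track 9+track 3+track 5: duration 2+6+2=10, value 37+31+22=90
- track 9+track 7+track 5: duration 2+6+2=10, value 37+29+22=88
- track 9+track 8+track 3: duration 2+3+6=11, value 37+20+31=88
- track 9+track 8+track 7: duration 2+3+6=11, value 37+20+29=86
- track 9+track 8+track 5: duration 2+3+2=7, value 37+20+22=79
Best: 90 pts.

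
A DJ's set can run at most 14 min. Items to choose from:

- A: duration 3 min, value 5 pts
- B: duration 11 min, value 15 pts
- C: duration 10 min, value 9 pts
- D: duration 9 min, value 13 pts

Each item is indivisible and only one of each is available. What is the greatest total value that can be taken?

Check high-value combinations within 14 min:
- A+B: duration 3+11=14, value 5+15=20
- A+D: duration 3+9=12, value 5+13=18
- B: duration 11, value 15
Best: 20 pts.

20 pts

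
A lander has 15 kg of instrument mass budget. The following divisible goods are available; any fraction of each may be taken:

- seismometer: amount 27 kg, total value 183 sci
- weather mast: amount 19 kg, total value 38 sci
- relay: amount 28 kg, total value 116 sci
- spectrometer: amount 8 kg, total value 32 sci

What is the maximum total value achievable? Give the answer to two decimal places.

101.67

Take in order of value per unit:
- seismometer (183/27 per unit): 15 of 27 → value 15×183/27 = 101.6667, running total 101.67
Total 101.67.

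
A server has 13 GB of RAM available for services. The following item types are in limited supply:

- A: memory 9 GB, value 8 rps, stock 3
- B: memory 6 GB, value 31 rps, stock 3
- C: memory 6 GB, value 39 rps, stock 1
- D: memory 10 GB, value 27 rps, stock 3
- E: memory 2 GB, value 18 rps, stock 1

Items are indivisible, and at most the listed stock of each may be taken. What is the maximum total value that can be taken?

70 rps

Top feasible selections:
- 1×B + 1×C: memory 12, value 70
- 2×B: memory 12, value 62
- 1×C + 1×E: memory 8, value 57
Best: 70 rps.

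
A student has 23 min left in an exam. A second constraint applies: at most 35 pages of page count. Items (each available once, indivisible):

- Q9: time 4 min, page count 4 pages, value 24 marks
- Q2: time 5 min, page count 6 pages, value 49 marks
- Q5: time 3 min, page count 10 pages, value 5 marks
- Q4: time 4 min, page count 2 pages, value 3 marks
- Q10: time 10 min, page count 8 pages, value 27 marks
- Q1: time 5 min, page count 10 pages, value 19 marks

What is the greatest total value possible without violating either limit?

105 marks

Feasible sets respecting both limits:
- Q9+Q2+Q5+Q10: time 22, page count 28, value 105
- Q9+Q2+Q4+Q10: time 23, page count 20, value 103
- Q9+Q2+Q10: time 19, page count 18, value 100
Best: 105 marks.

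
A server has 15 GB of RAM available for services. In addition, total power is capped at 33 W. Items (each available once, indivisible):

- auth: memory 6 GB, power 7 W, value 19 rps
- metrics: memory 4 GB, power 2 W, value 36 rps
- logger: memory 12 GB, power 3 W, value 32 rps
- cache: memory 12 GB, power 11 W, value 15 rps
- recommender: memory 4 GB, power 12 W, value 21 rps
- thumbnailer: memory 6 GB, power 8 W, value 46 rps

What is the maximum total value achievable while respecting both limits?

Feasible sets respecting both limits:
- metrics+recommender+thumbnailer: memory 14, power 22, value 103
- metrics+thumbnailer: memory 10, power 10, value 82
- auth+metrics+recommender: memory 14, power 21, value 76
Best: 103 rps.

103 rps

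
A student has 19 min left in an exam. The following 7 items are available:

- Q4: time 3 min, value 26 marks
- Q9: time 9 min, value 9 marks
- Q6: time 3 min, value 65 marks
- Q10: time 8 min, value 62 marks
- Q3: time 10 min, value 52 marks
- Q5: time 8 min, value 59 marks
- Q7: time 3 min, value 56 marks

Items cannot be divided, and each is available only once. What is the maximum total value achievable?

Check high-value combinations within 19 min:
- Q4+Q6+Q10+Q7: time 3+3+8+3=17, value 26+65+62+56=209
- Q4+Q6+Q5+Q7: time 3+3+8+3=17, value 26+65+59+56=206
- Q4+Q6+Q3+Q7: time 3+3+10+3=19, value 26+65+52+56=199
Best: 209 marks.

209 marks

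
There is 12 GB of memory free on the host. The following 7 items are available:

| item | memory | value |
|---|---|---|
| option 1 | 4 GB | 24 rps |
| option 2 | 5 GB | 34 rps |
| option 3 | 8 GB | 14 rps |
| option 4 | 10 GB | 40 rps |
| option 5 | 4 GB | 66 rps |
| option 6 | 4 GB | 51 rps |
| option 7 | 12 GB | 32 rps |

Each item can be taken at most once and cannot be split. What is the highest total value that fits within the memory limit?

This is a 0/1 knapsack; check combinations near the capacity.
- option 1+option 5+option 6: memory 4+4+4=12, value 24+66+51=141
- option 5+option 6: memory 4+4=8, value 66+51=117
- option 2+option 5: memory 5+4=9, value 34+66=100
- option 1+option 5: memory 4+4=8, value 24+66=90
- option 2+option 6: memory 5+4=9, value 34+51=85
Best: 141 rps.

141 rps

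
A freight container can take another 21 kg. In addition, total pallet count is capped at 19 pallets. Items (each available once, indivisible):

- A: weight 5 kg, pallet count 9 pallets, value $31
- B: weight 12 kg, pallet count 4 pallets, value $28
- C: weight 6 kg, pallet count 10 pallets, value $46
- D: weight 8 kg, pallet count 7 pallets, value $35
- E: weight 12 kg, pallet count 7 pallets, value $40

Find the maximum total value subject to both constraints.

$86

Feasible sets respecting both limits:
- C+E: weight 18, pallet count 17, value 86
- C+D: weight 14, pallet count 17, value 81
- A+C: weight 11, pallet count 19, value 77
Best: $86.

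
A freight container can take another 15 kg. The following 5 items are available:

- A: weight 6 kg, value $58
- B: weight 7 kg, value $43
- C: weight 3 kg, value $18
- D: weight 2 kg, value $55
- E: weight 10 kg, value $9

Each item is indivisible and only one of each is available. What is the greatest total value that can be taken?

Check high-value combinations within 15 kg:
- A+B+D: weight 6+7+2=15, value 58+43+55=156
- A+C+D: weight 6+3+2=11, value 58+18+55=131
- B+C+D: weight 7+3+2=12, value 43+18+55=116
- A+D: weight 6+2=8, value 58+55=113
Best: $156.

$156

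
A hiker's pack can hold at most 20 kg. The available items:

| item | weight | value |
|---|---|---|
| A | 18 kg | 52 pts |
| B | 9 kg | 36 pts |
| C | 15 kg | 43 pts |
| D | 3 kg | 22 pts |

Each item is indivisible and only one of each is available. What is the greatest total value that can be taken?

This is a 0/1 knapsack; check combinations near the capacity.
- C+D: weight 15+3=18, value 43+22=65
- B+D: weight 9+3=12, value 36+22=58
- A: weight 18, value 52
- C: weight 15, value 43
Best: 65 pts.

65 pts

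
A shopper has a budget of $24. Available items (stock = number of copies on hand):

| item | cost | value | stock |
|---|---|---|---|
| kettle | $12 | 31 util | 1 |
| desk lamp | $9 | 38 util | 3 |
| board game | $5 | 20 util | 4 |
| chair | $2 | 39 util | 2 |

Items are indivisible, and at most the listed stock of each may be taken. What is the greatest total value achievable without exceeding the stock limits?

158 util

Top feasible selections:
- 4×board game + 2×chair: cost 24, value 158
- 1×desk lamp + 2×board game + 2×chair: cost 23, value 156
- 2×desk lamp + 2×chair: cost 22, value 154
Best: 158 util.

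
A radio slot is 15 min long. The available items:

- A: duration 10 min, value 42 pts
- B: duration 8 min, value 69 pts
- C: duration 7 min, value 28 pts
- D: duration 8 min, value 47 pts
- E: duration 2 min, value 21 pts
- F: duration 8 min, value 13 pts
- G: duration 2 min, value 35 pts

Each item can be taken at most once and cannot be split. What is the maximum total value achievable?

This is a 0/1 knapsack; check combinations near the capacity.
- B+E+G: duration 8+2+2=12, value 69+21+35=125
- B+G: duration 8+2=10, value 69+35=104
- D+E+G: duration 8+2+2=12, value 47+21+35=103
Best: 125 pts.

125 pts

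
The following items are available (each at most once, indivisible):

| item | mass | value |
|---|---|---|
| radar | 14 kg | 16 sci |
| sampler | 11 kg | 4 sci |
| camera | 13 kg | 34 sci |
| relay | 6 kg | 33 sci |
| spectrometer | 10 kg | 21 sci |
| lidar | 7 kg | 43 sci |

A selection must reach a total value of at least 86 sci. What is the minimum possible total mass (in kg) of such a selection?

Subsets with value ≥ 86, sorted by total mass:
- relay+spectrometer+lidar: mass 23, value 97
- camera+relay+lidar: mass 26, value 110
- radar+relay+lidar: mass 27, value 92
Minimum mass: 23 kg.

23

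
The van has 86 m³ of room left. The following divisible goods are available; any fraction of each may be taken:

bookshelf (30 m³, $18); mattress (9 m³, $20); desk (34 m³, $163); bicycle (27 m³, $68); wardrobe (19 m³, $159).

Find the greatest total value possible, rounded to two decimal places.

Take in order of value per unit:
- wardrobe (159/19 per unit): all 19 → value 159, running total 159.00
- desk (163/34 per unit): all 34 → value 163, running total 322.00
- bicycle (68/27 per unit): all 27 → value 68, running total 390.00
- mattress (20/9 per unit): 6 of 9 → value 6×20/9 = 13.3333, running total 403.33
Total 403.33.

403.33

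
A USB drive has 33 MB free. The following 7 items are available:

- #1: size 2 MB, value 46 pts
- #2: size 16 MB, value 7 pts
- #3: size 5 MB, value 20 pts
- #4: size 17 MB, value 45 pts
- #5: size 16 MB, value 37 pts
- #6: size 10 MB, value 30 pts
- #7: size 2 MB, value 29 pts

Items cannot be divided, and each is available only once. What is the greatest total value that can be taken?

Check high-value combinations within 33 MB:
- #1+#4+#6+#7: size 2+17+10+2=31, value 46+45+30+29=150
- #1+#5+#6+#7: size 2+16+10+2=30, value 46+37+30+29=142
- #1+#3+#4+#7: size 2+5+17+2=26, value 46+20+45+29=140
Best: 150 pts.

150 pts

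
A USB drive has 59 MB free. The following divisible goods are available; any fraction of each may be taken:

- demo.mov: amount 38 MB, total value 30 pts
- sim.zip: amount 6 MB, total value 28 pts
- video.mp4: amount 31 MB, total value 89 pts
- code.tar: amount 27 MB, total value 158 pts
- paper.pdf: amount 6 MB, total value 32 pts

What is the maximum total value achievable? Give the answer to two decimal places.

Take in order of value per unit:
- code.tar (158/27 per unit): all 27 → value 158, running total 158.00
- paper.pdf (32/6 per unit): all 6 → value 32, running total 190.00
- sim.zip (28/6 per unit): all 6 → value 28, running total 218.00
- video.mp4 (89/31 per unit): 20 of 31 → value 20×89/31 = 57.4194, running total 275.42
Total 275.42.

275.42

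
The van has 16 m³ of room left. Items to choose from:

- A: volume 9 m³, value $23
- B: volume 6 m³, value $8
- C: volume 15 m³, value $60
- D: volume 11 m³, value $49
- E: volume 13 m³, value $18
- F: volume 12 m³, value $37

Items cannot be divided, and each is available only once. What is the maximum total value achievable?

$60

Check high-value combinations within 16 m³:
- C: volume 15, value 60
- D: volume 11, value 49
- F: volume 12, value 37
Best: $60.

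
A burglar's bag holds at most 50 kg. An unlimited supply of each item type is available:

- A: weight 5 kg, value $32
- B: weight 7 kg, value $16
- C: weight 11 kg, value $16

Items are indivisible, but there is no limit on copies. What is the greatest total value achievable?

$320

Best value-per-unit is A at 32/5, and filling with it alone uses weight 10×5=50. No mix of the others beats 10×32 = 320.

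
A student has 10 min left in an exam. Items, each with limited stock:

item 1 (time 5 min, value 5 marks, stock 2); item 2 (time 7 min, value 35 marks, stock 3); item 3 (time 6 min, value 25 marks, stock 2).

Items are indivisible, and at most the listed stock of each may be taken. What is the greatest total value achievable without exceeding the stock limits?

35 marks

Top feasible selections:
- 1×item 2: time 7, value 35
- 1×item 3: time 6, value 25
- 2×item 1: time 10, value 10
- 1×item 1: time 5, value 5
Best: 35 marks.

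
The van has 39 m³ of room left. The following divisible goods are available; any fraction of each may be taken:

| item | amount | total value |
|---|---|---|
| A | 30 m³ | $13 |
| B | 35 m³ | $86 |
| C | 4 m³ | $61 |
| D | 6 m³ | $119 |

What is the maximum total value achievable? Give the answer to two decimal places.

251.26

Take in order of value per unit:
- D (119/6 per unit): all 6 → value 119, running total 119.00
- C (61/4 per unit): all 4 → value 61, running total 180.00
- B (86/35 per unit): 29 of 35 → value 29×86/35 = 71.2571, running total 251.26
Total 251.26.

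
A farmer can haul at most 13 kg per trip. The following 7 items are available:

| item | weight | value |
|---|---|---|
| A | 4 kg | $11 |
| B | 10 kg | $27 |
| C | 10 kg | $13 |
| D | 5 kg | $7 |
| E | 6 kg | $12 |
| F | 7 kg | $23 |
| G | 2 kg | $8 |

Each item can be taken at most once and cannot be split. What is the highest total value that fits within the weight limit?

$42

Check high-value combinations within 13 kg:
- A+F+G: weight 4+7+2=13, value 11+23+8=42
- B+G: weight 10+2=12, value 27+8=35
- E+F: weight 6+7=13, value 12+23=35
- A+F: weight 4+7=11, value 11+23=34
Best: $42.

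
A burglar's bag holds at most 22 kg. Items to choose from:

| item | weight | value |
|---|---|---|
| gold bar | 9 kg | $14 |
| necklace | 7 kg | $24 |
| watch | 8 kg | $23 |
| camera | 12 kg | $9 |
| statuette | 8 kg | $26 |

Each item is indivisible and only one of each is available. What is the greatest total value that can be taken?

This is a 0/1 knapsack; check combinations near the capacity.
- necklace+statuette: weight 7+8=15, value 24+26=50
- watch+statuette: weight 8+8=16, value 23+26=49
- necklace+watch: weight 7+8=15, value 24+23=47
- gold bar+statuette: weight 9+8=17, value 14+26=40
- gold bar+necklace: weight 9+7=16, value 14+24=38
Best: $50.

$50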